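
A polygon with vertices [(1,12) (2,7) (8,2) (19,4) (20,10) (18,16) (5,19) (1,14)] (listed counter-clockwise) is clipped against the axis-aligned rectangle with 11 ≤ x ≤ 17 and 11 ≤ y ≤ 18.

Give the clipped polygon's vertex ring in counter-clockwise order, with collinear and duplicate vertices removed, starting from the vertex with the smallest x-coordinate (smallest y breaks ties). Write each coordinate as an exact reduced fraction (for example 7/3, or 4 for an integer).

Clipped polygon: [(11,11) (17,11) (17,211/13) (11,229/13)]

1. After x ≥ 11: [(11,28/11) (19,4) (20,10) (18,16) (11,229/13)]
2. After x ≤ 17: [(11,28/11) (17,40/11) (17,211/13) (11,229/13)]
3. After y ≥ 11: [(11,11) (17,11) (17,211/13) (11,229/13)]
4. After y ≤ 18: [(11,11) (17,11) (17,211/13) (11,229/13)]
5. Canonical ring: [(11,11) (17,11) (17,211/13) (11,229/13)]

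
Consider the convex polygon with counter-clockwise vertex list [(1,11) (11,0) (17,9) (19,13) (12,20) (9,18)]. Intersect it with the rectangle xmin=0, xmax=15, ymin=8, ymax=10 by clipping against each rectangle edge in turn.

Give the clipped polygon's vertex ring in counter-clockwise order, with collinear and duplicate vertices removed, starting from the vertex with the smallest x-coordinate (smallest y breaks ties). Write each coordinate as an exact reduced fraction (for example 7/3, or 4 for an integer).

Clipped polygon: [(21/11,10) (41/11,8) (15,8) (15,10)]

1. After x ≥ 0: [(1,11) (11,0) (17,9) (19,13) (12,20) (9,18)]
2. After x ≤ 15: [(1,11) (11,0) (15,6) (15,17) (12,20) (9,18)]
3. After y ≥ 8: [(1,11) (41/11,8) (15,8) (15,17) (12,20) (9,18)]
4. After y ≤ 10: [(21/11,10) (41/11,8) (15,8) (15,10)]
5. Canonical ring: [(21/11,10) (41/11,8) (15,8) (15,10)]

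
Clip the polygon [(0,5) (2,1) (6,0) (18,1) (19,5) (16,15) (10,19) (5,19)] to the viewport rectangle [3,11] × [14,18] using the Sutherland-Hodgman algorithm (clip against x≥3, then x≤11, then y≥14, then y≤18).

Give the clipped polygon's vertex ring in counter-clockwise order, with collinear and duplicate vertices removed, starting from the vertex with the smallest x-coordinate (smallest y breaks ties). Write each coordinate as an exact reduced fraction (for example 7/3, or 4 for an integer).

1. After x ≥ 3: [(3,67/5) (3,3/4) (6,0) (18,1) (19,5) (16,15) (10,19) (5,19)]
2. After x ≤ 11: [(3,67/5) (3,3/4) (6,0) (11,5/12) (11,55/3) (10,19) (5,19)]
3. After y ≥ 14: [(45/14,14) (11,14) (11,55/3) (10,19) (5,19)]
4. After y ≤ 18: [(65/14,18) (45/14,14) (11,14) (11,18)]
5. Canonical ring: [(45/14,14) (11,14) (11,18) (65/14,18)]

Clipped polygon: [(45/14,14) (11,14) (11,18) (65/14,18)]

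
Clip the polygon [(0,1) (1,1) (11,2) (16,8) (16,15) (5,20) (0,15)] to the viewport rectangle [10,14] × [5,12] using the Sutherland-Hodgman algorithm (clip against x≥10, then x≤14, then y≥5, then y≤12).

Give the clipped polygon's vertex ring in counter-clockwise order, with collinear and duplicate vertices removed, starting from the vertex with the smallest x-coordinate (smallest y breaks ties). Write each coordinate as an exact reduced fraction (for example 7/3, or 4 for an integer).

Clipped polygon: [(10,5) (27/2,5) (14,28/5) (14,12) (10,12)]

1. After x ≥ 10: [(10,19/10) (11,2) (16,8) (16,15) (10,195/11)]
2. After x ≤ 14: [(10,19/10) (11,2) (14,28/5) (14,175/11) (10,195/11)]
3. After y ≥ 5: [(10,5) (27/2,5) (14,28/5) (14,175/11) (10,195/11)]
4. After y ≤ 12: [(10,12) (10,5) (27/2,5) (14,28/5) (14,12)]
5. Canonical ring: [(10,5) (27/2,5) (14,28/5) (14,12) (10,12)]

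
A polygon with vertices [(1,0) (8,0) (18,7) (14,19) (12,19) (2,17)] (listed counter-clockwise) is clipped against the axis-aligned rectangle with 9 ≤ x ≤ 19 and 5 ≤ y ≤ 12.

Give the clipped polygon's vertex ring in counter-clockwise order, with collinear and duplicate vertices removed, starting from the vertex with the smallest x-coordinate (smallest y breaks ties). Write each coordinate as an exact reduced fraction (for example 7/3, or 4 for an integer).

Clipped polygon: [(9,5) (106/7,5) (18,7) (49/3,12) (9,12)]

1. After x ≥ 9: [(9,7/10) (18,7) (14,19) (12,19) (9,92/5)]
2. After x ≤ 19: [(9,7/10) (18,7) (14,19) (12,19) (9,92/5)]
3. After y ≥ 5: [(9,5) (106/7,5) (18,7) (14,19) (12,19) (9,92/5)]
4. After y ≤ 12: [(9,12) (9,5) (106/7,5) (18,7) (49/3,12)]
5. Canonical ring: [(9,5) (106/7,5) (18,7) (49/3,12) (9,12)]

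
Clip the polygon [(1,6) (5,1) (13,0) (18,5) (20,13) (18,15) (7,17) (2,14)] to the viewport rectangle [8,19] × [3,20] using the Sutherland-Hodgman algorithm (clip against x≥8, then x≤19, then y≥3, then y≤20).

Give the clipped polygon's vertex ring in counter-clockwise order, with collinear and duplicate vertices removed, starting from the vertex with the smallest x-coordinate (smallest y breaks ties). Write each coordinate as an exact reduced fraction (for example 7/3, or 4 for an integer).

Clipped polygon: [(8,3) (16,3) (18,5) (19,9) (19,14) (18,15) (8,185/11)]

1. After x ≥ 8: [(8,5/8) (13,0) (18,5) (20,13) (18,15) (8,185/11)]
2. After x ≤ 19: [(8,5/8) (13,0) (18,5) (19,9) (19,14) (18,15) (8,185/11)]
3. After y ≥ 3: [(8,3) (16,3) (18,5) (19,9) (19,14) (18,15) (8,185/11)]
4. After y ≤ 20: [(8,3) (16,3) (18,5) (19,9) (19,14) (18,15) (8,185/11)]
5. Canonical ring: [(8,3) (16,3) (18,5) (19,9) (19,14) (18,15) (8,185/11)]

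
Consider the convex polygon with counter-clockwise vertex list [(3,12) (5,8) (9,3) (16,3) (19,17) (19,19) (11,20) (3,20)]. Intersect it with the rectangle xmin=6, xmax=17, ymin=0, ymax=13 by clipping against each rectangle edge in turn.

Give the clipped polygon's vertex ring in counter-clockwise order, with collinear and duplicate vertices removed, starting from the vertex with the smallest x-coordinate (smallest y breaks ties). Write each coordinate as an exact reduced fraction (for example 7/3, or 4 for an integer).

Clipped polygon: [(6,27/4) (9,3) (16,3) (17,23/3) (17,13) (6,13)]

1. After x ≥ 6: [(6,27/4) (9,3) (16,3) (19,17) (19,19) (11,20) (6,20)]
2. After x ≤ 17: [(6,27/4) (9,3) (16,3) (17,23/3) (17,77/4) (11,20) (6,20)]
3. After y ≥ 0: [(6,27/4) (9,3) (16,3) (17,23/3) (17,77/4) (11,20) (6,20)]
4. After y ≤ 13: [(6,13) (6,27/4) (9,3) (16,3) (17,23/3) (17,13)]
5. Canonical ring: [(6,27/4) (9,3) (16,3) (17,23/3) (17,13) (6,13)]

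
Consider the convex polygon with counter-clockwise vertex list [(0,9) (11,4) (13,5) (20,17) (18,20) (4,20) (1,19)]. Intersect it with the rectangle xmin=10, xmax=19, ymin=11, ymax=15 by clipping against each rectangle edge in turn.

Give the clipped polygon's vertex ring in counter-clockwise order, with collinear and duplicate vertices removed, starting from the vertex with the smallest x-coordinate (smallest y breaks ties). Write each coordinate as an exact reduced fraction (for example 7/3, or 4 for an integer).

1. After x ≥ 10: [(10,49/11) (11,4) (13,5) (20,17) (18,20) (10,20)]
2. After x ≤ 19: [(10,49/11) (11,4) (13,5) (19,107/7) (19,37/2) (18,20) (10,20)]
3. After y ≥ 11: [(10,11) (33/2,11) (19,107/7) (19,37/2) (18,20) (10,20)]
4. After y ≤ 15: [(10,15) (10,11) (33/2,11) (113/6,15)]
5. Canonical ring: [(10,11) (33/2,11) (113/6,15) (10,15)]

Clipped polygon: [(10,11) (33/2,11) (113/6,15) (10,15)]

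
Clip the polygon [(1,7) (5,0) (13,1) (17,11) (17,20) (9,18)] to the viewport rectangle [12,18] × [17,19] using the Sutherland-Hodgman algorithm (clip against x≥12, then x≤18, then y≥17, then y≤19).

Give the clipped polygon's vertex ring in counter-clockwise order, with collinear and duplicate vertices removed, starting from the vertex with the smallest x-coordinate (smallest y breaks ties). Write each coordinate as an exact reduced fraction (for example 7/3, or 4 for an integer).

1. After x ≥ 12: [(12,7/8) (13,1) (17,11) (17,20) (12,75/4)]
2. After x ≤ 18: [(12,7/8) (13,1) (17,11) (17,20) (12,75/4)]
3. After y ≥ 17: [(12,17) (17,17) (17,20) (12,75/4)]
4. After y ≤ 19: [(12,17) (17,17) (17,19) (13,19) (12,75/4)]
5. Canonical ring: [(12,17) (17,17) (17,19) (13,19) (12,75/4)]

Clipped polygon: [(12,17) (17,17) (17,19) (13,19) (12,75/4)]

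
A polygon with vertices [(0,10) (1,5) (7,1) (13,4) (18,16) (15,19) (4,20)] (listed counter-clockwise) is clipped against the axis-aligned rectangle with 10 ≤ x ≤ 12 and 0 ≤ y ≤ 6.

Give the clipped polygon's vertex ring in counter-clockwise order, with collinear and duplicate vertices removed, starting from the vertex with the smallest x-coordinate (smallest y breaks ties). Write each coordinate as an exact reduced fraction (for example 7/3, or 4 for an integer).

1. After x ≥ 10: [(10,5/2) (13,4) (18,16) (15,19) (10,214/11)]
2. After x ≤ 12: [(10,5/2) (12,7/2) (12,212/11) (10,214/11)]
3. After y ≥ 0: [(10,5/2) (12,7/2) (12,212/11) (10,214/11)]
4. After y ≤ 6: [(10,6) (10,5/2) (12,7/2) (12,6)]
5. Canonical ring: [(10,5/2) (12,7/2) (12,6) (10,6)]

Clipped polygon: [(10,5/2) (12,7/2) (12,6) (10,6)]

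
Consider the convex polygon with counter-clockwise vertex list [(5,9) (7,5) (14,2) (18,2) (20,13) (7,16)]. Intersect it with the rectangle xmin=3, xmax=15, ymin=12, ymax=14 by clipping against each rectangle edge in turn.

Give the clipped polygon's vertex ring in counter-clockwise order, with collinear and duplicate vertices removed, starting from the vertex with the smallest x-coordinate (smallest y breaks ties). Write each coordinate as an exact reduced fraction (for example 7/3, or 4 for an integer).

1. After x ≥ 3: [(5,9) (7,5) (14,2) (18,2) (20,13) (7,16)]
2. After x ≤ 15: [(5,9) (7,5) (14,2) (15,2) (15,184/13) (7,16)]
3. After y ≥ 12: [(41/7,12) (15,12) (15,184/13) (7,16)]
4. After y ≤ 14: [(45/7,14) (41/7,12) (15,12) (15,14)]
5. Canonical ring: [(41/7,12) (15,12) (15,14) (45/7,14)]

Clipped polygon: [(41/7,12) (15,12) (15,14) (45/7,14)]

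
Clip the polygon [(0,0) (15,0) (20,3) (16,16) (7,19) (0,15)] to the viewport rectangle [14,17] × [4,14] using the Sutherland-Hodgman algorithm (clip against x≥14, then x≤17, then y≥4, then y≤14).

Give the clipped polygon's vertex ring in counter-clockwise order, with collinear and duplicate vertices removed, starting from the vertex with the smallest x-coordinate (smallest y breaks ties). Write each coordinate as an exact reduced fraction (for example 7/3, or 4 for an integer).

1. After x ≥ 14: [(14,0) (15,0) (20,3) (16,16) (14,50/3)]
2. After x ≤ 17: [(14,0) (15,0) (17,6/5) (17,51/4) (16,16) (14,50/3)]
3. After y ≥ 4: [(14,4) (17,4) (17,51/4) (16,16) (14,50/3)]
4. After y ≤ 14: [(14,14) (14,4) (17,4) (17,51/4) (216/13,14)]
5. Canonical ring: [(14,4) (17,4) (17,51/4) (216/13,14) (14,14)]

Clipped polygon: [(14,4) (17,4) (17,51/4) (216/13,14) (14,14)]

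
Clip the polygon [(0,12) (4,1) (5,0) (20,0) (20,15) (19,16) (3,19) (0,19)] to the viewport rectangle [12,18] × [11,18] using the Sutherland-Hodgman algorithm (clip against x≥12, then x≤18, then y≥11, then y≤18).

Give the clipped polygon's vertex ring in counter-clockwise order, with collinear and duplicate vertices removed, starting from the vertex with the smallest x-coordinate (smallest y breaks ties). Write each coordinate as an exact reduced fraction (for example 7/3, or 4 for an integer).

1. After x ≥ 12: [(12,0) (20,0) (20,15) (19,16) (12,277/16)]
2. After x ≤ 18: [(12,0) (18,0) (18,259/16) (12,277/16)]
3. After y ≥ 11: [(12,11) (18,11) (18,259/16) (12,277/16)]
4. After y ≤ 18: [(12,11) (18,11) (18,259/16) (12,277/16)]
5. Canonical ring: [(12,11) (18,11) (18,259/16) (12,277/16)]

Clipped polygon: [(12,11) (18,11) (18,259/16) (12,277/16)]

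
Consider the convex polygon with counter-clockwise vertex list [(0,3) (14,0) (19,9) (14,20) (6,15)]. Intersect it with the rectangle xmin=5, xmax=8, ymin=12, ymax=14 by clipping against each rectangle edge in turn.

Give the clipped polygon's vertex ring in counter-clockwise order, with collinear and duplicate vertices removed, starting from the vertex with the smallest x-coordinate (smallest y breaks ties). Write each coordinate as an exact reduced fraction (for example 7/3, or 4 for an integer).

Clipped polygon: [(5,12) (8,12) (8,14) (11/2,14) (5,13)]

1. After x ≥ 5: [(5,13) (5,27/14) (14,0) (19,9) (14,20) (6,15)]
2. After x ≤ 8: [(5,13) (5,27/14) (8,9/7) (8,65/4) (6,15)]
3. After y ≥ 12: [(5,13) (5,12) (8,12) (8,65/4) (6,15)]
4. After y ≤ 14: [(11/2,14) (5,13) (5,12) (8,12) (8,14)]
5. Canonical ring: [(5,12) (8,12) (8,14) (11/2,14) (5,13)]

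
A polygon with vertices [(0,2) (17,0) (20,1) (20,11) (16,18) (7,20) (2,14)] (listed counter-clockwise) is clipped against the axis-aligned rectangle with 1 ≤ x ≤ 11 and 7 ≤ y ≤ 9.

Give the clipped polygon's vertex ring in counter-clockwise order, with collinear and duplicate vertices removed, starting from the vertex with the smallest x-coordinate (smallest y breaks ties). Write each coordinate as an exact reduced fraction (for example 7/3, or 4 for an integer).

1. After x ≥ 1: [(1,8) (1,32/17) (17,0) (20,1) (20,11) (16,18) (7,20) (2,14)]
2. After x ≤ 11: [(1,8) (1,32/17) (11,12/17) (11,172/9) (7,20) (2,14)]
3. After y ≥ 7: [(1,8) (1,7) (11,7) (11,172/9) (7,20) (2,14)]
4. After y ≤ 9: [(7/6,9) (1,8) (1,7) (11,7) (11,9)]
5. Canonical ring: [(1,7) (11,7) (11,9) (7/6,9) (1,8)]

Clipped polygon: [(1,7) (11,7) (11,9) (7/6,9) (1,8)]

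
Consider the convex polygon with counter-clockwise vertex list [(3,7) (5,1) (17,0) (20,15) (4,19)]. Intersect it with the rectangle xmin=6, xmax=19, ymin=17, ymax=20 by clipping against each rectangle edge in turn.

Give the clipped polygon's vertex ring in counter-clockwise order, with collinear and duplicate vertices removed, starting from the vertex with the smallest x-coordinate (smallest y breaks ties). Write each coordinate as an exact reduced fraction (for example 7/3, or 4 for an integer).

1. After x ≥ 6: [(6,11/12) (17,0) (20,15) (6,37/2)]
2. After x ≤ 19: [(6,11/12) (17,0) (19,10) (19,61/4) (6,37/2)]
3. After y ≥ 17: [(6,17) (12,17) (6,37/2)]
4. After y ≤ 20: [(6,17) (12,17) (6,37/2)]
5. Canonical ring: [(6,17) (12,17) (6,37/2)]

Clipped polygon: [(6,17) (12,17) (6,37/2)]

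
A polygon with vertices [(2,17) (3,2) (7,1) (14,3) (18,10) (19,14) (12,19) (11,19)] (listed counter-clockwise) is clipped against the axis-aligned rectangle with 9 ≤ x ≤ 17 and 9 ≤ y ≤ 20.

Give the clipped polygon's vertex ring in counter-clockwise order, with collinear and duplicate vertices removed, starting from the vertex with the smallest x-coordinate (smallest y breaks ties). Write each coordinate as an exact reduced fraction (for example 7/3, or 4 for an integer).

1. After x ≥ 9: [(9,167/9) (9,11/7) (14,3) (18,10) (19,14) (12,19) (11,19)]
2. After x ≤ 17: [(9,167/9) (9,11/7) (14,3) (17,33/4) (17,108/7) (12,19) (11,19)]
3. After y ≥ 9: [(9,167/9) (9,9) (17,9) (17,108/7) (12,19) (11,19)]
4. After y ≤ 20: [(9,167/9) (9,9) (17,9) (17,108/7) (12,19) (11,19)]
5. Canonical ring: [(9,9) (17,9) (17,108/7) (12,19) (11,19) (9,167/9)]

Clipped polygon: [(9,9) (17,9) (17,108/7) (12,19) (11,19) (9,167/9)]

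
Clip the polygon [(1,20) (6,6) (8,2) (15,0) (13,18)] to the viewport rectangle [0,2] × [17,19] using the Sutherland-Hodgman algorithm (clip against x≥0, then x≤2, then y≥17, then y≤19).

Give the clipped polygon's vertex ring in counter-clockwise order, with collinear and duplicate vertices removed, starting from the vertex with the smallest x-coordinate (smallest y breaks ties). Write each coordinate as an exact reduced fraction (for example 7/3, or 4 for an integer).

Clipped polygon: [(19/14,19) (2,86/5) (2,19)]

1. After x ≥ 0: [(1,20) (6,6) (8,2) (15,0) (13,18)]
2. After x ≤ 2: [(2,119/6) (1,20) (2,86/5)]
3. After y ≥ 17: [(2,119/6) (1,20) (2,86/5)]
4. After y ≤ 19: [(2,19) (19/14,19) (2,86/5)]
5. Canonical ring: [(19/14,19) (2,86/5) (2,19)]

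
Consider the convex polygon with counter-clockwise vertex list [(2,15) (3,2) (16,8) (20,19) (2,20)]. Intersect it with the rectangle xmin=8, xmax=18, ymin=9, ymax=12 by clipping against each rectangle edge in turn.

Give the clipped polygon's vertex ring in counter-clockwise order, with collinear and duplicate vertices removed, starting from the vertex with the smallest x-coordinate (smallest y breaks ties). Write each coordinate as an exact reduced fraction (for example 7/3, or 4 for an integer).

1. After x ≥ 8: [(8,56/13) (16,8) (20,19) (8,59/3)]
2. After x ≤ 18: [(8,56/13) (16,8) (18,27/2) (18,172/9) (8,59/3)]
3. After y ≥ 9: [(8,9) (180/11,9) (18,27/2) (18,172/9) (8,59/3)]
4. After y ≤ 12: [(8,12) (8,9) (180/11,9) (192/11,12)]
5. Canonical ring: [(8,9) (180/11,9) (192/11,12) (8,12)]

Clipped polygon: [(8,9) (180/11,9) (192/11,12) (8,12)]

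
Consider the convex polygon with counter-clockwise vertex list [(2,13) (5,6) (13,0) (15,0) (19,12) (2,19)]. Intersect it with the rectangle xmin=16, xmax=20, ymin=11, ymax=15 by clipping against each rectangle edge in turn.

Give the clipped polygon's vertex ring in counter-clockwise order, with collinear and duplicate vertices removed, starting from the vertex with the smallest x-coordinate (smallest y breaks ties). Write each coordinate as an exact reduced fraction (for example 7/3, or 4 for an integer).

1. After x ≥ 16: [(16,3) (19,12) (16,225/17)]
2. After x ≤ 20: [(16,3) (19,12) (16,225/17)]
3. After y ≥ 11: [(16,11) (56/3,11) (19,12) (16,225/17)]
4. After y ≤ 15: [(16,11) (56/3,11) (19,12) (16,225/17)]
5. Canonical ring: [(16,11) (56/3,11) (19,12) (16,225/17)]

Clipped polygon: [(16,11) (56/3,11) (19,12) (16,225/17)]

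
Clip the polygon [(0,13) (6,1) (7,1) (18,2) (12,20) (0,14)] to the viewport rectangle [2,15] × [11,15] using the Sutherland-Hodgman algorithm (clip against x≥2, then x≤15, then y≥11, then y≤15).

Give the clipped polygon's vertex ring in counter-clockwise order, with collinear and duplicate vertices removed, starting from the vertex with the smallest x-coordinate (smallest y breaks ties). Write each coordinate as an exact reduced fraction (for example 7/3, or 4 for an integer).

1. After x ≥ 2: [(2,9) (6,1) (7,1) (18,2) (12,20) (2,15)]
2. After x ≤ 15: [(2,9) (6,1) (7,1) (15,19/11) (15,11) (12,20) (2,15)]
3. After y ≥ 11: [(2,11) (15,11) (15,11) (12,20) (2,15)]
4. After y ≤ 15: [(2,11) (15,11) (15,11) (41/3,15) (2,15) (2,15)]
5. Canonical ring: [(2,11) (15,11) (41/3,15) (2,15)]

Clipped polygon: [(2,11) (15,11) (41/3,15) (2,15)]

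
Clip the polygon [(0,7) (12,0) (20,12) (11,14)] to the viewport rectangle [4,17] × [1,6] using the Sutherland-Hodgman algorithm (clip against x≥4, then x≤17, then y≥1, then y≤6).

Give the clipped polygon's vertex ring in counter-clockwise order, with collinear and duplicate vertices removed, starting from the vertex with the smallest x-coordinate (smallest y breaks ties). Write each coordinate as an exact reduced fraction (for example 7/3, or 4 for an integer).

Clipped polygon: [(4,14/3) (72/7,1) (38/3,1) (16,6) (4,6)]

1. After x ≥ 4: [(4,105/11) (4,14/3) (12,0) (20,12) (11,14)]
2. After x ≤ 17: [(4,105/11) (4,14/3) (12,0) (17,15/2) (17,38/3) (11,14)]
3. After y ≥ 1: [(4,105/11) (4,14/3) (72/7,1) (38/3,1) (17,15/2) (17,38/3) (11,14)]
4. After y ≤ 6: [(4,6) (4,14/3) (72/7,1) (38/3,1) (16,6)]
5. Canonical ring: [(4,14/3) (72/7,1) (38/3,1) (16,6) (4,6)]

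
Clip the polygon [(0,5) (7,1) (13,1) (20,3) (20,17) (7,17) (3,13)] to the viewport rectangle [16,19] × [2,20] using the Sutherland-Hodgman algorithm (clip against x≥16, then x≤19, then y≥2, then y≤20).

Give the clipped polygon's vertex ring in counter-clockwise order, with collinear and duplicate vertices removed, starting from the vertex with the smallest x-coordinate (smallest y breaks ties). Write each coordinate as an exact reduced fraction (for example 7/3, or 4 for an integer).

1. After x ≥ 16: [(16,13/7) (20,3) (20,17) (16,17)]
2. After x ≤ 19: [(16,13/7) (19,19/7) (19,17) (16,17)]
3. After y ≥ 2: [(16,2) (33/2,2) (19,19/7) (19,17) (16,17)]
4. After y ≤ 20: [(16,2) (33/2,2) (19,19/7) (19,17) (16,17)]
5. Canonical ring: [(16,2) (33/2,2) (19,19/7) (19,17) (16,17)]

Clipped polygon: [(16,2) (33/2,2) (19,19/7) (19,17) (16,17)]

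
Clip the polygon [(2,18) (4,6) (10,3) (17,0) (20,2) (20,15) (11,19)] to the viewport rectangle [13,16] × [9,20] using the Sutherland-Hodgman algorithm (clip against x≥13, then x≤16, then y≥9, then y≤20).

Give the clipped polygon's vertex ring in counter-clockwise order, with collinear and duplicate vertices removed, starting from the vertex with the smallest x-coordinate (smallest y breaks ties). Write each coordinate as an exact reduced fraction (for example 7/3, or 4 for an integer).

1. After x ≥ 13: [(13,12/7) (17,0) (20,2) (20,15) (13,163/9)]
2. After x ≤ 16: [(13,12/7) (16,3/7) (16,151/9) (13,163/9)]
3. After y ≥ 9: [(13,9) (16,9) (16,151/9) (13,163/9)]
4. After y ≤ 20: [(13,9) (16,9) (16,151/9) (13,163/9)]
5. Canonical ring: [(13,9) (16,9) (16,151/9) (13,163/9)]

Clipped polygon: [(13,9) (16,9) (16,151/9) (13,163/9)]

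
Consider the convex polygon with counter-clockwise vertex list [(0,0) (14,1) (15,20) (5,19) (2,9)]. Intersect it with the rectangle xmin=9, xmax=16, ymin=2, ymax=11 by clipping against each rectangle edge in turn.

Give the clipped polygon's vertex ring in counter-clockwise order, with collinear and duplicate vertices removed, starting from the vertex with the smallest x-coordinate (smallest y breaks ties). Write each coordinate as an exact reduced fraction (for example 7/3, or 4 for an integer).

Clipped polygon: [(9,2) (267/19,2) (276/19,11) (9,11)]

1. After x ≥ 9: [(9,9/14) (14,1) (15,20) (9,97/5)]
2. After x ≤ 16: [(9,9/14) (14,1) (15,20) (9,97/5)]
3. After y ≥ 2: [(9,2) (267/19,2) (15,20) (9,97/5)]
4. After y ≤ 11: [(9,11) (9,2) (267/19,2) (276/19,11)]
5. Canonical ring: [(9,2) (267/19,2) (276/19,11) (9,11)]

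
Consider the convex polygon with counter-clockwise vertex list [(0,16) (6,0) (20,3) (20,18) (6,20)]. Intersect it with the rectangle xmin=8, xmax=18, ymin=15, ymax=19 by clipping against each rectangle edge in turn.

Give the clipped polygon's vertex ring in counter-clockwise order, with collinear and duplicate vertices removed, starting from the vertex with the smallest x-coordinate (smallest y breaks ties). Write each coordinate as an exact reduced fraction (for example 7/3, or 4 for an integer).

Clipped polygon: [(8,15) (18,15) (18,128/7) (13,19) (8,19)]

1. After x ≥ 8: [(8,3/7) (20,3) (20,18) (8,138/7)]
2. After x ≤ 18: [(8,3/7) (18,18/7) (18,128/7) (8,138/7)]
3. After y ≥ 15: [(8,15) (18,15) (18,128/7) (8,138/7)]
4. After y ≤ 19: [(8,19) (8,15) (18,15) (18,128/7) (13,19)]
5. Canonical ring: [(8,15) (18,15) (18,128/7) (13,19) (8,19)]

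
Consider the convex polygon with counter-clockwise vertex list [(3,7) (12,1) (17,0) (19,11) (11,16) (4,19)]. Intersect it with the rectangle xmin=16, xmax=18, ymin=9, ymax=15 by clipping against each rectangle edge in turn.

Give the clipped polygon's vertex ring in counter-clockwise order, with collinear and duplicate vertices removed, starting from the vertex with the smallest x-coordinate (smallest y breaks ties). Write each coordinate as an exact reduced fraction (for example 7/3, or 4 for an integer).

Clipped polygon: [(16,9) (18,9) (18,93/8) (16,103/8)]

1. After x ≥ 16: [(16,1/5) (17,0) (19,11) (16,103/8)]
2. After x ≤ 18: [(16,1/5) (17,0) (18,11/2) (18,93/8) (16,103/8)]
3. After y ≥ 9: [(16,9) (18,9) (18,93/8) (16,103/8)]
4. After y ≤ 15: [(16,9) (18,9) (18,93/8) (16,103/8)]
5. Canonical ring: [(16,9) (18,9) (18,93/8) (16,103/8)]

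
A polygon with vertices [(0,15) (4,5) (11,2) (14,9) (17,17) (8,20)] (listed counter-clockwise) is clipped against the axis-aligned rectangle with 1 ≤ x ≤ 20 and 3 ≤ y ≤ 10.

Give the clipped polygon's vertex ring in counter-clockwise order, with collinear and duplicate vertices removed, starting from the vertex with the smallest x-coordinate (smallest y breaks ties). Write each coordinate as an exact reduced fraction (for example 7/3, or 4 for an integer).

Clipped polygon: [(2,10) (4,5) (26/3,3) (80/7,3) (14,9) (115/8,10)]

1. After x ≥ 1: [(1,125/8) (1,25/2) (4,5) (11,2) (14,9) (17,17) (8,20)]
2. After x ≤ 20: [(1,125/8) (1,25/2) (4,5) (11,2) (14,9) (17,17) (8,20)]
3. After y ≥ 3: [(1,125/8) (1,25/2) (4,5) (26/3,3) (80/7,3) (14,9) (17,17) (8,20)]
4. After y ≤ 10: [(2,10) (4,5) (26/3,3) (80/7,3) (14,9) (115/8,10)]
5. Canonical ring: [(2,10) (4,5) (26/3,3) (80/7,3) (14,9) (115/8,10)]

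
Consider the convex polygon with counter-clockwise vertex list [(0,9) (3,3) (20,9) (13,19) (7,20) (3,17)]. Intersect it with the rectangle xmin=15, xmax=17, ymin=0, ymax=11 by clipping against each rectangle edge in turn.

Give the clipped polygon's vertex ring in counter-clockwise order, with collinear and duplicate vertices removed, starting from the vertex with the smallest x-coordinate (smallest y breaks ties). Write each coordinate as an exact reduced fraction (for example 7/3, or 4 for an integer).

Clipped polygon: [(15,123/17) (17,135/17) (17,11) (15,11)]

1. After x ≥ 15: [(15,123/17) (20,9) (15,113/7)]
2. After x ≤ 17: [(15,123/17) (17,135/17) (17,93/7) (15,113/7)]
3. After y ≥ 0: [(15,123/17) (17,135/17) (17,93/7) (15,113/7)]
4. After y ≤ 11: [(15,11) (15,123/17) (17,135/17) (17,11)]
5. Canonical ring: [(15,123/17) (17,135/17) (17,11) (15,11)]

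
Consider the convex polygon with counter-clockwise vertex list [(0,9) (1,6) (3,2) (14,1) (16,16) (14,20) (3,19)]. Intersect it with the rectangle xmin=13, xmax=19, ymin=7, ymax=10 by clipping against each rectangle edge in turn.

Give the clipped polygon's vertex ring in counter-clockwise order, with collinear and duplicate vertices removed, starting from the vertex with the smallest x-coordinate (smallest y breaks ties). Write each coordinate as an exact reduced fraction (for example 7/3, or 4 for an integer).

1. After x ≥ 13: [(13,12/11) (14,1) (16,16) (14,20) (13,219/11)]
2. After x ≤ 19: [(13,12/11) (14,1) (16,16) (14,20) (13,219/11)]
3. After y ≥ 7: [(13,7) (74/5,7) (16,16) (14,20) (13,219/11)]
4. After y ≤ 10: [(13,10) (13,7) (74/5,7) (76/5,10)]
5. Canonical ring: [(13,7) (74/5,7) (76/5,10) (13,10)]

Clipped polygon: [(13,7) (74/5,7) (76/5,10) (13,10)]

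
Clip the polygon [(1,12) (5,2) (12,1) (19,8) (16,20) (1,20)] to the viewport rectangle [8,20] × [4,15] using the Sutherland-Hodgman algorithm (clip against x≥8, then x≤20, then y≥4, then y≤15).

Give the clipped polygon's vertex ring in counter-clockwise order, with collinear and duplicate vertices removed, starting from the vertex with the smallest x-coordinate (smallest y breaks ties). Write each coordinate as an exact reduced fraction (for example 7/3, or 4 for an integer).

1. After x ≥ 8: [(8,11/7) (12,1) (19,8) (16,20) (8,20)]
2. After x ≤ 20: [(8,11/7) (12,1) (19,8) (16,20) (8,20)]
3. After y ≥ 4: [(8,4) (15,4) (19,8) (16,20) (8,20)]
4. After y ≤ 15: [(8,15) (8,4) (15,4) (19,8) (69/4,15)]
5. Canonical ring: [(8,4) (15,4) (19,8) (69/4,15) (8,15)]

Clipped polygon: [(8,4) (15,4) (19,8) (69/4,15) (8,15)]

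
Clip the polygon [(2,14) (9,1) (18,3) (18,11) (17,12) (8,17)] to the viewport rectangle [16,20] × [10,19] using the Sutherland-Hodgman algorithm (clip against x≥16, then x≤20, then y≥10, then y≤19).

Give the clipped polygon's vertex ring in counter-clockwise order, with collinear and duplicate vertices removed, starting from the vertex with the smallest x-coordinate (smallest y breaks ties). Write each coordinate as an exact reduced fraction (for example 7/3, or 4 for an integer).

Clipped polygon: [(16,10) (18,10) (18,11) (17,12) (16,113/9)]

1. After x ≥ 16: [(16,23/9) (18,3) (18,11) (17,12) (16,113/9)]
2. After x ≤ 20: [(16,23/9) (18,3) (18,11) (17,12) (16,113/9)]
3. After y ≥ 10: [(16,10) (18,10) (18,11) (17,12) (16,113/9)]
4. After y ≤ 19: [(16,10) (18,10) (18,11) (17,12) (16,113/9)]
5. Canonical ring: [(16,10) (18,10) (18,11) (17,12) (16,113/9)]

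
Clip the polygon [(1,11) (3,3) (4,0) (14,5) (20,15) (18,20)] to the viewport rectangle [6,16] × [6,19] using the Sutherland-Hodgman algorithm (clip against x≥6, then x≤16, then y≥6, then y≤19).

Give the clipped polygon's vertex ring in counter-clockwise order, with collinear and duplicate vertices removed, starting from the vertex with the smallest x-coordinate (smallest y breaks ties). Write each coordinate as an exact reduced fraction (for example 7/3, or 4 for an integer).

1. After x ≥ 6: [(6,232/17) (6,1) (14,5) (20,15) (18,20)]
2. After x ≤ 16: [(16,322/17) (6,232/17) (6,1) (14,5) (16,25/3)]
3. After y ≥ 6: [(16,322/17) (6,232/17) (6,6) (73/5,6) (16,25/3)]
4. After y ≤ 19: [(16,322/17) (6,232/17) (6,6) (73/5,6) (16,25/3)]
5. Canonical ring: [(6,6) (73/5,6) (16,25/3) (16,322/17) (6,232/17)]

Clipped polygon: [(6,6) (73/5,6) (16,25/3) (16,322/17) (6,232/17)]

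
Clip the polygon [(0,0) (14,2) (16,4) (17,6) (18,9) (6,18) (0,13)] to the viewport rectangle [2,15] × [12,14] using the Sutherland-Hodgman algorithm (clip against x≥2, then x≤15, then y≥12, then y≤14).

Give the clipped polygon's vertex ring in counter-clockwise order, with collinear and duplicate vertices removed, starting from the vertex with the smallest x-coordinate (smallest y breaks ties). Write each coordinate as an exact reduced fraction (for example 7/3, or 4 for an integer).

Clipped polygon: [(2,12) (14,12) (34/3,14) (2,14)]

1. After x ≥ 2: [(2,2/7) (14,2) (16,4) (17,6) (18,9) (6,18) (2,44/3)]
2. After x ≤ 15: [(2,2/7) (14,2) (15,3) (15,45/4) (6,18) (2,44/3)]
3. After y ≥ 12: [(2,12) (14,12) (6,18) (2,44/3)]
4. After y ≤ 14: [(2,14) (2,12) (14,12) (34/3,14)]
5. Canonical ring: [(2,12) (14,12) (34/3,14) (2,14)]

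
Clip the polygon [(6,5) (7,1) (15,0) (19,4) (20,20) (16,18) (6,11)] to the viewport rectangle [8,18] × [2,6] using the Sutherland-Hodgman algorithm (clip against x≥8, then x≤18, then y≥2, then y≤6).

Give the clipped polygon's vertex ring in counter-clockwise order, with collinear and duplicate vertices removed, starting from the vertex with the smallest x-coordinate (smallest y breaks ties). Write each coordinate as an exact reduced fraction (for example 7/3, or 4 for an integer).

Clipped polygon: [(8,2) (17,2) (18,3) (18,6) (8,6)]

1. After x ≥ 8: [(8,7/8) (15,0) (19,4) (20,20) (16,18) (8,62/5)]
2. After x ≤ 18: [(8,7/8) (15,0) (18,3) (18,19) (16,18) (8,62/5)]
3. After y ≥ 2: [(8,2) (17,2) (18,3) (18,19) (16,18) (8,62/5)]
4. After y ≤ 6: [(8,6) (8,2) (17,2) (18,3) (18,6)]
5. Canonical ring: [(8,2) (17,2) (18,3) (18,6) (8,6)]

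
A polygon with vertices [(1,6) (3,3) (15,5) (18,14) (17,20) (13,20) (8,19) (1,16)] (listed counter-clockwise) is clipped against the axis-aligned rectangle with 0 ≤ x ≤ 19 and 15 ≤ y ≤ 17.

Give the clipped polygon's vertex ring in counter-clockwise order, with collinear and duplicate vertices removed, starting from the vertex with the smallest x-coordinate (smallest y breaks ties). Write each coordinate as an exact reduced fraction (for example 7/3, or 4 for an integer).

Clipped polygon: [(1,15) (107/6,15) (35/2,17) (10/3,17) (1,16)]

1. After x ≥ 0: [(1,6) (3,3) (15,5) (18,14) (17,20) (13,20) (8,19) (1,16)]
2. After x ≤ 19: [(1,6) (3,3) (15,5) (18,14) (17,20) (13,20) (8,19) (1,16)]
3. After y ≥ 15: [(1,15) (107/6,15) (17,20) (13,20) (8,19) (1,16)]
4. After y ≤ 17: [(1,15) (107/6,15) (35/2,17) (10/3,17) (1,16)]
5. Canonical ring: [(1,15) (107/6,15) (35/2,17) (10/3,17) (1,16)]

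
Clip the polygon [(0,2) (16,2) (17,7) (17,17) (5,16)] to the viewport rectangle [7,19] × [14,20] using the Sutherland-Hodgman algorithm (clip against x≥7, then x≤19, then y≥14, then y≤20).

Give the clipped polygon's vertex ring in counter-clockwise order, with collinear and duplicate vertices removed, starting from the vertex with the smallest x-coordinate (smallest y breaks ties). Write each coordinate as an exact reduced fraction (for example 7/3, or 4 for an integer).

1. After x ≥ 7: [(7,2) (16,2) (17,7) (17,17) (7,97/6)]
2. After x ≤ 19: [(7,2) (16,2) (17,7) (17,17) (7,97/6)]
3. After y ≥ 14: [(7,14) (17,14) (17,17) (7,97/6)]
4. After y ≤ 20: [(7,14) (17,14) (17,17) (7,97/6)]
5. Canonical ring: [(7,14) (17,14) (17,17) (7,97/6)]

Clipped polygon: [(7,14) (17,14) (17,17) (7,97/6)]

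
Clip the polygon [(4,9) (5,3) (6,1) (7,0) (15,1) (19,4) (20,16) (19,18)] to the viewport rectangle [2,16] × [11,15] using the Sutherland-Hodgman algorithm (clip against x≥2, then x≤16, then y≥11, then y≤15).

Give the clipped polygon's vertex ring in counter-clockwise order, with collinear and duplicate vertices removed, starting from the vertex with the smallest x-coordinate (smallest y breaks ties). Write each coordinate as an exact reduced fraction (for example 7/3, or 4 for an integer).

1. After x ≥ 2: [(4,9) (5,3) (6,1) (7,0) (15,1) (19,4) (20,16) (19,18)]
2. After x ≤ 16: [(16,81/5) (4,9) (5,3) (6,1) (7,0) (15,1) (16,7/4)]
3. After y ≥ 11: [(16,11) (16,81/5) (22/3,11)]
4. After y ≤ 15: [(16,11) (16,15) (14,15) (22/3,11)]
5. Canonical ring: [(22/3,11) (16,11) (16,15) (14,15)]

Clipped polygon: [(22/3,11) (16,11) (16,15) (14,15)]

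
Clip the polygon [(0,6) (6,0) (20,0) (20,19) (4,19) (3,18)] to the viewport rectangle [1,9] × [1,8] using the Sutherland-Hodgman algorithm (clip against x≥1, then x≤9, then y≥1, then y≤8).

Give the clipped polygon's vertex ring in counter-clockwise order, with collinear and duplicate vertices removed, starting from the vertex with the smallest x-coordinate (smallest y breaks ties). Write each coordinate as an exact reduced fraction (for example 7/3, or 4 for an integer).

Clipped polygon: [(1,5) (5,1) (9,1) (9,8) (1,8)]

1. After x ≥ 1: [(1,10) (1,5) (6,0) (20,0) (20,19) (4,19) (3,18)]
2. After x ≤ 9: [(1,10) (1,5) (6,0) (9,0) (9,19) (4,19) (3,18)]
3. After y ≥ 1: [(1,10) (1,5) (5,1) (9,1) (9,19) (4,19) (3,18)]
4. After y ≤ 8: [(1,8) (1,5) (5,1) (9,1) (9,8)]
5. Canonical ring: [(1,5) (5,1) (9,1) (9,8) (1,8)]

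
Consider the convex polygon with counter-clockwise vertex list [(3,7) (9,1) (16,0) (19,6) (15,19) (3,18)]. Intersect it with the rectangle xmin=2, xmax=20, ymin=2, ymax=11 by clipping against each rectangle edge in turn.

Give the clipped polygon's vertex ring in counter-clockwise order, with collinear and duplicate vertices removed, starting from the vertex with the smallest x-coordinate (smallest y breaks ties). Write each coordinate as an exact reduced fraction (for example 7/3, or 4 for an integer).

1. After x ≥ 2: [(3,7) (9,1) (16,0) (19,6) (15,19) (3,18)]
2. After x ≤ 20: [(3,7) (9,1) (16,0) (19,6) (15,19) (3,18)]
3. After y ≥ 2: [(3,7) (8,2) (17,2) (19,6) (15,19) (3,18)]
4. After y ≤ 11: [(3,11) (3,7) (8,2) (17,2) (19,6) (227/13,11)]
5. Canonical ring: [(3,7) (8,2) (17,2) (19,6) (227/13,11) (3,11)]

Clipped polygon: [(3,7) (8,2) (17,2) (19,6) (227/13,11) (3,11)]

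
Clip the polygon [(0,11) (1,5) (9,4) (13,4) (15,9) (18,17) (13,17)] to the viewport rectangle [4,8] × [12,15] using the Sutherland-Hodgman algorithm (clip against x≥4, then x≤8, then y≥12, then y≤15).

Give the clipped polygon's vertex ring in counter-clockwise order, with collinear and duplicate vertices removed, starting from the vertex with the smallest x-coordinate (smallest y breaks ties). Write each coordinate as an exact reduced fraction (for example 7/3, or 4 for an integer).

Clipped polygon: [(4,12) (8,12) (8,191/13) (4,167/13)]

1. After x ≥ 4: [(4,167/13) (4,37/8) (9,4) (13,4) (15,9) (18,17) (13,17)]
2. After x ≤ 8: [(8,191/13) (4,167/13) (4,37/8) (8,33/8)]
3. After y ≥ 12: [(8,12) (8,191/13) (4,167/13) (4,12)]
4. After y ≤ 15: [(8,12) (8,191/13) (4,167/13) (4,12)]
5. Canonical ring: [(4,12) (8,12) (8,191/13) (4,167/13)]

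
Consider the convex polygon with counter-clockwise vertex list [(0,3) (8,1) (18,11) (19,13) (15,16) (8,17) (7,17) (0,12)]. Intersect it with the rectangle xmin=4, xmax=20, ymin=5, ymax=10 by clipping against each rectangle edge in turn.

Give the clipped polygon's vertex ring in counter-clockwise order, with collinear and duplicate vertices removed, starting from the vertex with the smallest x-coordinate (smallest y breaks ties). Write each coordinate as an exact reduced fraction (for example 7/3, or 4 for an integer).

Clipped polygon: [(4,5) (12,5) (17,10) (4,10)]

1. After x ≥ 4: [(4,2) (8,1) (18,11) (19,13) (15,16) (8,17) (7,17) (4,104/7)]
2. After x ≤ 20: [(4,2) (8,1) (18,11) (19,13) (15,16) (8,17) (7,17) (4,104/7)]
3. After y ≥ 5: [(4,5) (12,5) (18,11) (19,13) (15,16) (8,17) (7,17) (4,104/7)]
4. After y ≤ 10: [(4,10) (4,5) (12,5) (17,10)]
5. Canonical ring: [(4,5) (12,5) (17,10) (4,10)]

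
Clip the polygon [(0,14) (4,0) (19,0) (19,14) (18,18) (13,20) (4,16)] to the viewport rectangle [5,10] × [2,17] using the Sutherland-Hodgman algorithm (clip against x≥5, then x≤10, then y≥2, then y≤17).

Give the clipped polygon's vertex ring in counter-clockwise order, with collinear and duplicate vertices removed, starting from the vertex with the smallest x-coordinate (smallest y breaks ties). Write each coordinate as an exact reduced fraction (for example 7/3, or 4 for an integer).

Clipped polygon: [(5,2) (10,2) (10,17) (25/4,17) (5,148/9)]

1. After x ≥ 5: [(5,0) (19,0) (19,14) (18,18) (13,20) (5,148/9)]
2. After x ≤ 10: [(5,0) (10,0) (10,56/3) (5,148/9)]
3. After y ≥ 2: [(5,2) (10,2) (10,56/3) (5,148/9)]
4. After y ≤ 17: [(5,2) (10,2) (10,17) (25/4,17) (5,148/9)]
5. Canonical ring: [(5,2) (10,2) (10,17) (25/4,17) (5,148/9)]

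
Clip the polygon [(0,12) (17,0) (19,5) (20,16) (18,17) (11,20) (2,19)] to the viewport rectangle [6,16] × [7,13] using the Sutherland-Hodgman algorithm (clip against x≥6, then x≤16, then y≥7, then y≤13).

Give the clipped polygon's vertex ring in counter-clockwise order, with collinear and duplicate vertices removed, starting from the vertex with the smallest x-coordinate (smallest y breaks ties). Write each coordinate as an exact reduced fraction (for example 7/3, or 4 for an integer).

Clipped polygon: [(6,132/17) (85/12,7) (16,7) (16,13) (6,13)]

1. After x ≥ 6: [(6,132/17) (17,0) (19,5) (20,16) (18,17) (11,20) (6,175/9)]
2. After x ≤ 16: [(6,132/17) (16,12/17) (16,125/7) (11,20) (6,175/9)]
3. After y ≥ 7: [(6,132/17) (85/12,7) (16,7) (16,125/7) (11,20) (6,175/9)]
4. After y ≤ 13: [(6,13) (6,132/17) (85/12,7) (16,7) (16,13)]
5. Canonical ring: [(6,132/17) (85/12,7) (16,7) (16,13) (6,13)]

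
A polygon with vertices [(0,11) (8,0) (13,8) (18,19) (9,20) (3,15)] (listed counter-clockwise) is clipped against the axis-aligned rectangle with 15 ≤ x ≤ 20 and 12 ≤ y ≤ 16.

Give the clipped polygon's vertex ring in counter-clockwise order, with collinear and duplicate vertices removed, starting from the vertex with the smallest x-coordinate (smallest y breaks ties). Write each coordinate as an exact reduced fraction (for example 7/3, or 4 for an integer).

1. After x ≥ 15: [(15,62/5) (18,19) (15,58/3)]
2. After x ≤ 20: [(15,62/5) (18,19) (15,58/3)]
3. After y ≥ 12: [(15,62/5) (18,19) (15,58/3)]
4. After y ≤ 16: [(15,16) (15,62/5) (183/11,16)]
5. Canonical ring: [(15,62/5) (183/11,16) (15,16)]

Clipped polygon: [(15,62/5) (183/11,16) (15,16)]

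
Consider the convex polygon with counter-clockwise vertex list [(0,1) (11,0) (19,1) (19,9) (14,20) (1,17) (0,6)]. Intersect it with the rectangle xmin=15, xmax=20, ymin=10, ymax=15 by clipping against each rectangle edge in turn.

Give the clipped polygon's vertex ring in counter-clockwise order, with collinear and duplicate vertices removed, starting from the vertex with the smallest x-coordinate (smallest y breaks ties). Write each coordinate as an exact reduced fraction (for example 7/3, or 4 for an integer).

Clipped polygon: [(15,10) (204/11,10) (179/11,15) (15,15)]

1. After x ≥ 15: [(15,1/2) (19,1) (19,9) (15,89/5)]
2. After x ≤ 20: [(15,1/2) (19,1) (19,9) (15,89/5)]
3. After y ≥ 10: [(15,10) (204/11,10) (15,89/5)]
4. After y ≤ 15: [(15,15) (15,10) (204/11,10) (179/11,15)]
5. Canonical ring: [(15,10) (204/11,10) (179/11,15) (15,15)]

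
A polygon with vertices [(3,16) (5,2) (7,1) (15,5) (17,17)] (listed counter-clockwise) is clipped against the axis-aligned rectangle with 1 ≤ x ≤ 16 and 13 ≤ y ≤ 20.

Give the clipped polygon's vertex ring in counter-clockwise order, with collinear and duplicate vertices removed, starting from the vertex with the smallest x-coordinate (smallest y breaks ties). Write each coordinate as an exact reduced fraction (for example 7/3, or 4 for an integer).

Clipped polygon: [(3,16) (24/7,13) (16,13) (16,237/14)]

1. After x ≥ 1: [(3,16) (5,2) (7,1) (15,5) (17,17)]
2. After x ≤ 16: [(16,237/14) (3,16) (5,2) (7,1) (15,5) (16,11)]
3. After y ≥ 13: [(16,13) (16,237/14) (3,16) (24/7,13)]
4. After y ≤ 20: [(16,13) (16,237/14) (3,16) (24/7,13)]
5. Canonical ring: [(3,16) (24/7,13) (16,13) (16,237/14)]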